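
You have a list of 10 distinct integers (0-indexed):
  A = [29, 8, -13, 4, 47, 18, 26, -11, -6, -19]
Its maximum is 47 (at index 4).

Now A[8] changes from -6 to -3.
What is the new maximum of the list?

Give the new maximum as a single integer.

Answer: 47

Derivation:
Old max = 47 (at index 4)
Change: A[8] -6 -> -3
Changed element was NOT the old max.
  New max = max(old_max, new_val) = max(47, -3) = 47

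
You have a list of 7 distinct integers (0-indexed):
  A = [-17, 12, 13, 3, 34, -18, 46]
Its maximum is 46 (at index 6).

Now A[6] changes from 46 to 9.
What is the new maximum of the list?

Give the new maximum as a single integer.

Answer: 34

Derivation:
Old max = 46 (at index 6)
Change: A[6] 46 -> 9
Changed element WAS the max -> may need rescan.
  Max of remaining elements: 34
  New max = max(9, 34) = 34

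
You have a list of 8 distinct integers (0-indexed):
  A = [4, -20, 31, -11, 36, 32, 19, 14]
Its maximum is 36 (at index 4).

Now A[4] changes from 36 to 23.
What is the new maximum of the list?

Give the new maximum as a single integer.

Old max = 36 (at index 4)
Change: A[4] 36 -> 23
Changed element WAS the max -> may need rescan.
  Max of remaining elements: 32
  New max = max(23, 32) = 32

Answer: 32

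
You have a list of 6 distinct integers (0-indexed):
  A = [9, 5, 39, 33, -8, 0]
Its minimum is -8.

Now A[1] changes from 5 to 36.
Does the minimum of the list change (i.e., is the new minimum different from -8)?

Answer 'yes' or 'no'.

Answer: no

Derivation:
Old min = -8
Change: A[1] 5 -> 36
Changed element was NOT the min; min changes only if 36 < -8.
New min = -8; changed? no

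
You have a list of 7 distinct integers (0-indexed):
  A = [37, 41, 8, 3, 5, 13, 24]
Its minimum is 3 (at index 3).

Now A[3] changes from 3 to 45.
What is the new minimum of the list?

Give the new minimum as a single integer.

Answer: 5

Derivation:
Old min = 3 (at index 3)
Change: A[3] 3 -> 45
Changed element WAS the min. Need to check: is 45 still <= all others?
  Min of remaining elements: 5
  New min = min(45, 5) = 5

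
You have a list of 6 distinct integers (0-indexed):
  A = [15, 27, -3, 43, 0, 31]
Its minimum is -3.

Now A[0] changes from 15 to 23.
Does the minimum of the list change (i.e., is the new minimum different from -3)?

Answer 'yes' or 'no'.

Answer: no

Derivation:
Old min = -3
Change: A[0] 15 -> 23
Changed element was NOT the min; min changes only if 23 < -3.
New min = -3; changed? no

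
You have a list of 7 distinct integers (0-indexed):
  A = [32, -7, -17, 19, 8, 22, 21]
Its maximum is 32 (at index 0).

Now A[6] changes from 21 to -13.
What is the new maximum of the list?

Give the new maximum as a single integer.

Old max = 32 (at index 0)
Change: A[6] 21 -> -13
Changed element was NOT the old max.
  New max = max(old_max, new_val) = max(32, -13) = 32

Answer: 32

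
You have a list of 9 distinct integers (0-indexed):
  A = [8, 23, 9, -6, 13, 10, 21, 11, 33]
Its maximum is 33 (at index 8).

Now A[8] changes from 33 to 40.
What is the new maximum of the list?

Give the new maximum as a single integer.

Answer: 40

Derivation:
Old max = 33 (at index 8)
Change: A[8] 33 -> 40
Changed element WAS the max -> may need rescan.
  Max of remaining elements: 23
  New max = max(40, 23) = 40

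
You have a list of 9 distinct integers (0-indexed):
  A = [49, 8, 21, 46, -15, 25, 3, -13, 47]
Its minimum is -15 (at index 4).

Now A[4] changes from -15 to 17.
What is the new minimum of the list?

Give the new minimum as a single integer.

Old min = -15 (at index 4)
Change: A[4] -15 -> 17
Changed element WAS the min. Need to check: is 17 still <= all others?
  Min of remaining elements: -13
  New min = min(17, -13) = -13

Answer: -13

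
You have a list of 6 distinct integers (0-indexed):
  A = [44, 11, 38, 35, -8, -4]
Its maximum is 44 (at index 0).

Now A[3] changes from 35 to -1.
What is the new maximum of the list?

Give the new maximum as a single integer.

Old max = 44 (at index 0)
Change: A[3] 35 -> -1
Changed element was NOT the old max.
  New max = max(old_max, new_val) = max(44, -1) = 44

Answer: 44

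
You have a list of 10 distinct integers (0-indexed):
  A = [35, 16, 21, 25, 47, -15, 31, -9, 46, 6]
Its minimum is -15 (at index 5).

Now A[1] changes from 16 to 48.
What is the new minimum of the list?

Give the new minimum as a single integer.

Answer: -15

Derivation:
Old min = -15 (at index 5)
Change: A[1] 16 -> 48
Changed element was NOT the old min.
  New min = min(old_min, new_val) = min(-15, 48) = -15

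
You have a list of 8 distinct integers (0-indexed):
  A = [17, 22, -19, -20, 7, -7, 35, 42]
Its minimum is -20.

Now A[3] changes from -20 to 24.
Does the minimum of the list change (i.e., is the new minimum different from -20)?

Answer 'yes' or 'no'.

Answer: yes

Derivation:
Old min = -20
Change: A[3] -20 -> 24
Changed element was the min; new min must be rechecked.
New min = -19; changed? yes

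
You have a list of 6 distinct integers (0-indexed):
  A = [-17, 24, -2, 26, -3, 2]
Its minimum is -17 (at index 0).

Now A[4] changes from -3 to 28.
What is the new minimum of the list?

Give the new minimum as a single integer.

Old min = -17 (at index 0)
Change: A[4] -3 -> 28
Changed element was NOT the old min.
  New min = min(old_min, new_val) = min(-17, 28) = -17

Answer: -17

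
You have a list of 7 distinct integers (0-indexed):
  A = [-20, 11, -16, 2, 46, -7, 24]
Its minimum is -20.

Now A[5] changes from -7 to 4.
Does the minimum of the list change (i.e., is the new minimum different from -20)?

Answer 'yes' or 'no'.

Answer: no

Derivation:
Old min = -20
Change: A[5] -7 -> 4
Changed element was NOT the min; min changes only if 4 < -20.
New min = -20; changed? no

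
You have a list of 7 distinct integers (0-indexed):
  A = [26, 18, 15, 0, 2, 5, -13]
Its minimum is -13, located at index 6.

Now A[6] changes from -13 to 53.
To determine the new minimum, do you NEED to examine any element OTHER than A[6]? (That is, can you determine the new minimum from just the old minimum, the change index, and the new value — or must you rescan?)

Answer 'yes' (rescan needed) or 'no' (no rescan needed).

Old min = -13 at index 6
Change at index 6: -13 -> 53
Index 6 WAS the min and new value 53 > old min -13. Must rescan other elements to find the new min.
Needs rescan: yes

Answer: yes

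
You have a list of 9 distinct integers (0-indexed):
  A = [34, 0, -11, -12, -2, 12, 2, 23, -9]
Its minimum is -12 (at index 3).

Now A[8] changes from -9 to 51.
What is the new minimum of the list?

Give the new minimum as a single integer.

Old min = -12 (at index 3)
Change: A[8] -9 -> 51
Changed element was NOT the old min.
  New min = min(old_min, new_val) = min(-12, 51) = -12

Answer: -12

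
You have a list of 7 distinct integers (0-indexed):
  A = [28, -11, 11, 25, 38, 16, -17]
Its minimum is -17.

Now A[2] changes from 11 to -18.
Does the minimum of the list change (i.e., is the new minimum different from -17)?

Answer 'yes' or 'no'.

Answer: yes

Derivation:
Old min = -17
Change: A[2] 11 -> -18
Changed element was NOT the min; min changes only if -18 < -17.
New min = -18; changed? yes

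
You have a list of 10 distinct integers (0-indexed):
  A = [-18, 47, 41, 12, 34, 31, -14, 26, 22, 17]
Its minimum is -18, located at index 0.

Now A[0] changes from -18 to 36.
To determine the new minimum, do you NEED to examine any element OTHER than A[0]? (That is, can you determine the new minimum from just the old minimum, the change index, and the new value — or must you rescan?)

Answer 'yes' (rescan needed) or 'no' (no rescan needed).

Old min = -18 at index 0
Change at index 0: -18 -> 36
Index 0 WAS the min and new value 36 > old min -18. Must rescan other elements to find the new min.
Needs rescan: yes

Answer: yes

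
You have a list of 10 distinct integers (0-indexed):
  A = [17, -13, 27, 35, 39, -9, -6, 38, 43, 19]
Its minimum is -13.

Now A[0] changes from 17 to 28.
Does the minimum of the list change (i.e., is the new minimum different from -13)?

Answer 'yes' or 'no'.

Answer: no

Derivation:
Old min = -13
Change: A[0] 17 -> 28
Changed element was NOT the min; min changes only if 28 < -13.
New min = -13; changed? no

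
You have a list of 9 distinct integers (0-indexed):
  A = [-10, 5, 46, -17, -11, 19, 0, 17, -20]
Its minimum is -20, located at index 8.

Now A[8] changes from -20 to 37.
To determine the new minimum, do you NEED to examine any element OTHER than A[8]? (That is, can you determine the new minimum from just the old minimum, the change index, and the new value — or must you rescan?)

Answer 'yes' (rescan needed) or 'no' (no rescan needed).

Old min = -20 at index 8
Change at index 8: -20 -> 37
Index 8 WAS the min and new value 37 > old min -20. Must rescan other elements to find the new min.
Needs rescan: yes

Answer: yes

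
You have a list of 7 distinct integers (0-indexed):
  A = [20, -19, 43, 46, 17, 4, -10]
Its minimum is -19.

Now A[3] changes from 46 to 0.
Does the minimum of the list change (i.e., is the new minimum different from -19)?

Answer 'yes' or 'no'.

Answer: no

Derivation:
Old min = -19
Change: A[3] 46 -> 0
Changed element was NOT the min; min changes only if 0 < -19.
New min = -19; changed? no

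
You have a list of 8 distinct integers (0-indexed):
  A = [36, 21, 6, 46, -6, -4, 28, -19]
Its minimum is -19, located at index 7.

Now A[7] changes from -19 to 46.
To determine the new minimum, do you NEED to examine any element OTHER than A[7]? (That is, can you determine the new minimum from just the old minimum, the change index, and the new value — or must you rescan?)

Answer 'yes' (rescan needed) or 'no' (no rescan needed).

Old min = -19 at index 7
Change at index 7: -19 -> 46
Index 7 WAS the min and new value 46 > old min -19. Must rescan other elements to find the new min.
Needs rescan: yes

Answer: yes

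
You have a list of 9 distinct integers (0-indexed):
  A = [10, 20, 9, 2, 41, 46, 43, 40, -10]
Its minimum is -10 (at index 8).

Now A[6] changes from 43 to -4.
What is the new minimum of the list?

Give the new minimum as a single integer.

Old min = -10 (at index 8)
Change: A[6] 43 -> -4
Changed element was NOT the old min.
  New min = min(old_min, new_val) = min(-10, -4) = -10

Answer: -10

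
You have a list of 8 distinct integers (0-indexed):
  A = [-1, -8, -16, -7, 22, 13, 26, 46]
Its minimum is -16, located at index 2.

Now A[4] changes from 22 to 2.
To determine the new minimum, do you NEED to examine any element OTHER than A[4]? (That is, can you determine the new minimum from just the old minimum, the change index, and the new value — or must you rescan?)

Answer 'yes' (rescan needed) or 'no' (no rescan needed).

Old min = -16 at index 2
Change at index 4: 22 -> 2
Index 4 was NOT the min. New min = min(-16, 2). No rescan of other elements needed.
Needs rescan: no

Answer: no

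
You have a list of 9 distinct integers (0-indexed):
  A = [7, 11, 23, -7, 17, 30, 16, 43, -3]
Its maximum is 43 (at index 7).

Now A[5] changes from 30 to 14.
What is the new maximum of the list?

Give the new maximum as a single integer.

Answer: 43

Derivation:
Old max = 43 (at index 7)
Change: A[5] 30 -> 14
Changed element was NOT the old max.
  New max = max(old_max, new_val) = max(43, 14) = 43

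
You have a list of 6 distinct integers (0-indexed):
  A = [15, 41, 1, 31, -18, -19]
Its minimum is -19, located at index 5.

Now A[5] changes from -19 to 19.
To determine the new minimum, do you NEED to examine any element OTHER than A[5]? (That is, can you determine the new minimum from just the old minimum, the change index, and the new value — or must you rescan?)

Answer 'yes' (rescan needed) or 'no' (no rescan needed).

Old min = -19 at index 5
Change at index 5: -19 -> 19
Index 5 WAS the min and new value 19 > old min -19. Must rescan other elements to find the new min.
Needs rescan: yes

Answer: yes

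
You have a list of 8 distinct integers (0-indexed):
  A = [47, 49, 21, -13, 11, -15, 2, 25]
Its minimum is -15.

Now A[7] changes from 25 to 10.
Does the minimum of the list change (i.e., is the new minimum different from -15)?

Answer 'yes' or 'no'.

Old min = -15
Change: A[7] 25 -> 10
Changed element was NOT the min; min changes only if 10 < -15.
New min = -15; changed? no

Answer: no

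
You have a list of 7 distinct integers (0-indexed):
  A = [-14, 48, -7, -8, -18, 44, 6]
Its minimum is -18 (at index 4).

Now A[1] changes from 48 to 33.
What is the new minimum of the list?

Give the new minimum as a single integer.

Old min = -18 (at index 4)
Change: A[1] 48 -> 33
Changed element was NOT the old min.
  New min = min(old_min, new_val) = min(-18, 33) = -18

Answer: -18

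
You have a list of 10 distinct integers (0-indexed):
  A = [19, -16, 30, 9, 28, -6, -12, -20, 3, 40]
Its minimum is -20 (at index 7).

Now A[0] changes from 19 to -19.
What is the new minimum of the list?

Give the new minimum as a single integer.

Answer: -20

Derivation:
Old min = -20 (at index 7)
Change: A[0] 19 -> -19
Changed element was NOT the old min.
  New min = min(old_min, new_val) = min(-20, -19) = -20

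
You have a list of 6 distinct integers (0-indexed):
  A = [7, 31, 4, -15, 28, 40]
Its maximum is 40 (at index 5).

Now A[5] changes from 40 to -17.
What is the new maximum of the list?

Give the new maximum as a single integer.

Old max = 40 (at index 5)
Change: A[5] 40 -> -17
Changed element WAS the max -> may need rescan.
  Max of remaining elements: 31
  New max = max(-17, 31) = 31

Answer: 31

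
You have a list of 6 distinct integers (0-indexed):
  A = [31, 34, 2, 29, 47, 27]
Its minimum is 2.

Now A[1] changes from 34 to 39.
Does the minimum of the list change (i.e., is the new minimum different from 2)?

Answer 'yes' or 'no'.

Answer: no

Derivation:
Old min = 2
Change: A[1] 34 -> 39
Changed element was NOT the min; min changes only if 39 < 2.
New min = 2; changed? no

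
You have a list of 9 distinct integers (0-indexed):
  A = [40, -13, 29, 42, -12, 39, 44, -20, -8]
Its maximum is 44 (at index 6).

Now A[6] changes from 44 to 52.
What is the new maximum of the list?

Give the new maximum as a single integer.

Answer: 52

Derivation:
Old max = 44 (at index 6)
Change: A[6] 44 -> 52
Changed element WAS the max -> may need rescan.
  Max of remaining elements: 42
  New max = max(52, 42) = 52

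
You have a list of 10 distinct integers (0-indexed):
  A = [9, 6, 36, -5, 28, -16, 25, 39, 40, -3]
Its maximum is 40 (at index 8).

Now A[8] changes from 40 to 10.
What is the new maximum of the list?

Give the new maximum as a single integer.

Old max = 40 (at index 8)
Change: A[8] 40 -> 10
Changed element WAS the max -> may need rescan.
  Max of remaining elements: 39
  New max = max(10, 39) = 39

Answer: 39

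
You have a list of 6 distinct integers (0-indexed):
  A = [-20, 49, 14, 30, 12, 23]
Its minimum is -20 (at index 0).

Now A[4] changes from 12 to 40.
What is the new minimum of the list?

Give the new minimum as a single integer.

Answer: -20

Derivation:
Old min = -20 (at index 0)
Change: A[4] 12 -> 40
Changed element was NOT the old min.
  New min = min(old_min, new_val) = min(-20, 40) = -20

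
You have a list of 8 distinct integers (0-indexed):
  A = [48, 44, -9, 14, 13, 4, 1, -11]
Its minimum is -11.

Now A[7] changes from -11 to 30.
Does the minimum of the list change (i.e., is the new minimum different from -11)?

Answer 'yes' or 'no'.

Answer: yes

Derivation:
Old min = -11
Change: A[7] -11 -> 30
Changed element was the min; new min must be rechecked.
New min = -9; changed? yes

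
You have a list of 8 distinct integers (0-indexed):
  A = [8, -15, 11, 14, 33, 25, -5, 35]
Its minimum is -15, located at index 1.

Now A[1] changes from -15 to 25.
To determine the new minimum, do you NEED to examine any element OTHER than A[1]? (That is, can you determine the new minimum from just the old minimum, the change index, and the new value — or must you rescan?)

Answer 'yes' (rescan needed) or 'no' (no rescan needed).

Answer: yes

Derivation:
Old min = -15 at index 1
Change at index 1: -15 -> 25
Index 1 WAS the min and new value 25 > old min -15. Must rescan other elements to find the new min.
Needs rescan: yes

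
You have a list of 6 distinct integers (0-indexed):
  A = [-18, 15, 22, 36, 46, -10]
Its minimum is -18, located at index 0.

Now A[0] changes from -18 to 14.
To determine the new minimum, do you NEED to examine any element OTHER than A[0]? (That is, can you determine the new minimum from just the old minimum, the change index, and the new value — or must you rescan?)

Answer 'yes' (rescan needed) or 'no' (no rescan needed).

Old min = -18 at index 0
Change at index 0: -18 -> 14
Index 0 WAS the min and new value 14 > old min -18. Must rescan other elements to find the new min.
Needs rescan: yes

Answer: yes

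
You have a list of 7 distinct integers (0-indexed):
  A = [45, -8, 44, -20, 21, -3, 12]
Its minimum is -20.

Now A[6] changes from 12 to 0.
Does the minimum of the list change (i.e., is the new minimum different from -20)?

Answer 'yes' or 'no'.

Answer: no

Derivation:
Old min = -20
Change: A[6] 12 -> 0
Changed element was NOT the min; min changes only if 0 < -20.
New min = -20; changed? no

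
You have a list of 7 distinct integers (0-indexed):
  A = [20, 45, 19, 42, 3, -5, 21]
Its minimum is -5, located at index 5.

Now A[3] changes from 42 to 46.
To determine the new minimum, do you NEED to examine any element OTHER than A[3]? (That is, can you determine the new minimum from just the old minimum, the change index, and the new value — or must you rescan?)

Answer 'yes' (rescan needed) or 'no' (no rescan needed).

Old min = -5 at index 5
Change at index 3: 42 -> 46
Index 3 was NOT the min. New min = min(-5, 46). No rescan of other elements needed.
Needs rescan: no

Answer: no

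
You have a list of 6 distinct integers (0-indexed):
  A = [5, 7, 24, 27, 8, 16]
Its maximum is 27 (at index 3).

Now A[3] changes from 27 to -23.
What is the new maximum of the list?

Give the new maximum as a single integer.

Old max = 27 (at index 3)
Change: A[3] 27 -> -23
Changed element WAS the max -> may need rescan.
  Max of remaining elements: 24
  New max = max(-23, 24) = 24

Answer: 24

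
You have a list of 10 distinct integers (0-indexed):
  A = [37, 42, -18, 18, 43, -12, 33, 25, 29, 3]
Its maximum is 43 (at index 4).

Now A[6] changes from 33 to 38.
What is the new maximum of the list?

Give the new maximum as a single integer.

Old max = 43 (at index 4)
Change: A[6] 33 -> 38
Changed element was NOT the old max.
  New max = max(old_max, new_val) = max(43, 38) = 43

Answer: 43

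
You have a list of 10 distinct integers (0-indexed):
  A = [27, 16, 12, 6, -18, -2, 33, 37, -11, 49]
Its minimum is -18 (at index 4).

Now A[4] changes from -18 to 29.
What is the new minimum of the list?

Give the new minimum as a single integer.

Old min = -18 (at index 4)
Change: A[4] -18 -> 29
Changed element WAS the min. Need to check: is 29 still <= all others?
  Min of remaining elements: -11
  New min = min(29, -11) = -11

Answer: -11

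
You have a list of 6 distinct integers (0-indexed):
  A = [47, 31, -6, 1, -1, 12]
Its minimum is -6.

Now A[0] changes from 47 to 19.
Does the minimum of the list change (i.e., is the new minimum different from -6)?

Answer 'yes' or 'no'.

Old min = -6
Change: A[0] 47 -> 19
Changed element was NOT the min; min changes only if 19 < -6.
New min = -6; changed? no

Answer: no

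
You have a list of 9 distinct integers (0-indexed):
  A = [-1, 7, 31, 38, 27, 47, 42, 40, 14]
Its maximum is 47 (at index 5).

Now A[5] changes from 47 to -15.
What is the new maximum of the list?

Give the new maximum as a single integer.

Old max = 47 (at index 5)
Change: A[5] 47 -> -15
Changed element WAS the max -> may need rescan.
  Max of remaining elements: 42
  New max = max(-15, 42) = 42

Answer: 42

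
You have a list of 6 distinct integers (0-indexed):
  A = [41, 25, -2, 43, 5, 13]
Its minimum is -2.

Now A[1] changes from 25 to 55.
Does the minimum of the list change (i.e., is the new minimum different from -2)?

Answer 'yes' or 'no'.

Old min = -2
Change: A[1] 25 -> 55
Changed element was NOT the min; min changes only if 55 < -2.
New min = -2; changed? no

Answer: no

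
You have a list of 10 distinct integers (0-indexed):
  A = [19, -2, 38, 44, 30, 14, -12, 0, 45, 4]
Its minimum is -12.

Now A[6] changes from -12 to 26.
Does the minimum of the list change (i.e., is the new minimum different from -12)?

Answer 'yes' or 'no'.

Old min = -12
Change: A[6] -12 -> 26
Changed element was the min; new min must be rechecked.
New min = -2; changed? yes

Answer: yes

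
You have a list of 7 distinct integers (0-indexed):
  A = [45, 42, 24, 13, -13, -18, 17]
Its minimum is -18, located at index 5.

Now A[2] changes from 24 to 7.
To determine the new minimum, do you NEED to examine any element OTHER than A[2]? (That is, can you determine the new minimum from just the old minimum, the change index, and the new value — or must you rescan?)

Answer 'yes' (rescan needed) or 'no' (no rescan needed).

Answer: no

Derivation:
Old min = -18 at index 5
Change at index 2: 24 -> 7
Index 2 was NOT the min. New min = min(-18, 7). No rescan of other elements needed.
Needs rescan: no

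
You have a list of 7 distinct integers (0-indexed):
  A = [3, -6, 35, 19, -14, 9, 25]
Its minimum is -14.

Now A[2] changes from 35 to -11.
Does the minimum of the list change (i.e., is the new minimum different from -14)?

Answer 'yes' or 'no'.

Old min = -14
Change: A[2] 35 -> -11
Changed element was NOT the min; min changes only if -11 < -14.
New min = -14; changed? no

Answer: no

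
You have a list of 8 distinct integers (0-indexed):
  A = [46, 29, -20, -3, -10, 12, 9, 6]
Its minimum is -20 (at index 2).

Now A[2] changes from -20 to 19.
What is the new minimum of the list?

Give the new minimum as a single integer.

Answer: -10

Derivation:
Old min = -20 (at index 2)
Change: A[2] -20 -> 19
Changed element WAS the min. Need to check: is 19 still <= all others?
  Min of remaining elements: -10
  New min = min(19, -10) = -10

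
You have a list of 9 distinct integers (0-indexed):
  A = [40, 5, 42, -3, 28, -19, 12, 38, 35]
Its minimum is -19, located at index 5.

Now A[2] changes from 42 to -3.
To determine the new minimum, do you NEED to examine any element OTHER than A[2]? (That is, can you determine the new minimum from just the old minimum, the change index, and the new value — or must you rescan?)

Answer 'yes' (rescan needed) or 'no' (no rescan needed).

Old min = -19 at index 5
Change at index 2: 42 -> -3
Index 2 was NOT the min. New min = min(-19, -3). No rescan of other elements needed.
Needs rescan: no

Answer: no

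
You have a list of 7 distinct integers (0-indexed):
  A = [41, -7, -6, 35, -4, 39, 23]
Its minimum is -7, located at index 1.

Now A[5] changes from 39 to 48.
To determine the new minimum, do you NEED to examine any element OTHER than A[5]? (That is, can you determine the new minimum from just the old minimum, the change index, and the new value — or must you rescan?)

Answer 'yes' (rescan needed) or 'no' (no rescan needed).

Old min = -7 at index 1
Change at index 5: 39 -> 48
Index 5 was NOT the min. New min = min(-7, 48). No rescan of other elements needed.
Needs rescan: no

Answer: no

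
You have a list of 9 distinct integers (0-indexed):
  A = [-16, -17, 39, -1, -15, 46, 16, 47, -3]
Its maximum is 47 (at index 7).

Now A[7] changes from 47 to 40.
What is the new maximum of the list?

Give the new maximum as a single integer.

Old max = 47 (at index 7)
Change: A[7] 47 -> 40
Changed element WAS the max -> may need rescan.
  Max of remaining elements: 46
  New max = max(40, 46) = 46

Answer: 46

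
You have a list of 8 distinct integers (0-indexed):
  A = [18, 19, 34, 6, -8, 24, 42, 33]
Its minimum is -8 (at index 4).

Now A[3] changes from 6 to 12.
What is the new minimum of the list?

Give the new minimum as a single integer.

Old min = -8 (at index 4)
Change: A[3] 6 -> 12
Changed element was NOT the old min.
  New min = min(old_min, new_val) = min(-8, 12) = -8

Answer: -8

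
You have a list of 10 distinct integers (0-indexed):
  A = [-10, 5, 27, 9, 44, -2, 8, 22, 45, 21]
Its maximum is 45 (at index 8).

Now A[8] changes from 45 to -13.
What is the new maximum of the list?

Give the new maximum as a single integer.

Answer: 44

Derivation:
Old max = 45 (at index 8)
Change: A[8] 45 -> -13
Changed element WAS the max -> may need rescan.
  Max of remaining elements: 44
  New max = max(-13, 44) = 44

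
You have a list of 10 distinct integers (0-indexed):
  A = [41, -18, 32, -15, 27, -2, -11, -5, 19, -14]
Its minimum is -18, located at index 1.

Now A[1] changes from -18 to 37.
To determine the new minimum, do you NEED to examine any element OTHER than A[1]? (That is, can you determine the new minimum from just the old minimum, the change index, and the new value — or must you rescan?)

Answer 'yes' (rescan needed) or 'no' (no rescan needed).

Old min = -18 at index 1
Change at index 1: -18 -> 37
Index 1 WAS the min and new value 37 > old min -18. Must rescan other elements to find the new min.
Needs rescan: yes

Answer: yes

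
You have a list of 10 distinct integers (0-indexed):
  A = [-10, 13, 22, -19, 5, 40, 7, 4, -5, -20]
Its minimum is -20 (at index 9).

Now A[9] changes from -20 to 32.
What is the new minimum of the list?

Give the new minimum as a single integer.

Answer: -19

Derivation:
Old min = -20 (at index 9)
Change: A[9] -20 -> 32
Changed element WAS the min. Need to check: is 32 still <= all others?
  Min of remaining elements: -19
  New min = min(32, -19) = -19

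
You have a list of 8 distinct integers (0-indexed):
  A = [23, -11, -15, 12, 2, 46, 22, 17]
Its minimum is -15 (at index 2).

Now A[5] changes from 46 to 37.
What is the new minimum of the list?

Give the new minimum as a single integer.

Old min = -15 (at index 2)
Change: A[5] 46 -> 37
Changed element was NOT the old min.
  New min = min(old_min, new_val) = min(-15, 37) = -15

Answer: -15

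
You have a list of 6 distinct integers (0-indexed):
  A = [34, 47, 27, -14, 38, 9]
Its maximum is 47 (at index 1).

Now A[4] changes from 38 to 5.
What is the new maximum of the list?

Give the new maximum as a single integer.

Answer: 47

Derivation:
Old max = 47 (at index 1)
Change: A[4] 38 -> 5
Changed element was NOT the old max.
  New max = max(old_max, new_val) = max(47, 5) = 47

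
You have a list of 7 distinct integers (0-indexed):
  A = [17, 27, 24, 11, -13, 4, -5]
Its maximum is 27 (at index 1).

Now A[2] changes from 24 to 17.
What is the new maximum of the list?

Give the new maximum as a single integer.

Old max = 27 (at index 1)
Change: A[2] 24 -> 17
Changed element was NOT the old max.
  New max = max(old_max, new_val) = max(27, 17) = 27

Answer: 27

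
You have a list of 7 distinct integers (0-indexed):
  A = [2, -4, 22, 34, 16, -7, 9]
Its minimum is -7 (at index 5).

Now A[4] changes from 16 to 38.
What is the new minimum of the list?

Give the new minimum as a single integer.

Answer: -7

Derivation:
Old min = -7 (at index 5)
Change: A[4] 16 -> 38
Changed element was NOT the old min.
  New min = min(old_min, new_val) = min(-7, 38) = -7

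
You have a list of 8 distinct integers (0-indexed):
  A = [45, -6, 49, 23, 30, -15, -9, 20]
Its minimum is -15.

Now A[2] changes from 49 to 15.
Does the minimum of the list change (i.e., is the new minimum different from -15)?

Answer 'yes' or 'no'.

Old min = -15
Change: A[2] 49 -> 15
Changed element was NOT the min; min changes only if 15 < -15.
New min = -15; changed? no

Answer: no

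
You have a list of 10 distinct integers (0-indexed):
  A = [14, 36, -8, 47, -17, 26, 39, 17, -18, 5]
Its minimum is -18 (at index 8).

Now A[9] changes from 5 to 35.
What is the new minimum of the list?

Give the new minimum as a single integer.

Old min = -18 (at index 8)
Change: A[9] 5 -> 35
Changed element was NOT the old min.
  New min = min(old_min, new_val) = min(-18, 35) = -18

Answer: -18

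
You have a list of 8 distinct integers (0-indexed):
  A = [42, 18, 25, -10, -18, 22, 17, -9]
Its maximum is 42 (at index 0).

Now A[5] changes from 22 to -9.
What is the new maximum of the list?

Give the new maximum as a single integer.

Answer: 42

Derivation:
Old max = 42 (at index 0)
Change: A[5] 22 -> -9
Changed element was NOT the old max.
  New max = max(old_max, new_val) = max(42, -9) = 42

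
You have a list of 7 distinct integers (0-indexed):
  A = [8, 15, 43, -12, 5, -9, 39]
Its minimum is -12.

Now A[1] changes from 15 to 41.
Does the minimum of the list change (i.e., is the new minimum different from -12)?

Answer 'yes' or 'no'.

Old min = -12
Change: A[1] 15 -> 41
Changed element was NOT the min; min changes only if 41 < -12.
New min = -12; changed? no

Answer: no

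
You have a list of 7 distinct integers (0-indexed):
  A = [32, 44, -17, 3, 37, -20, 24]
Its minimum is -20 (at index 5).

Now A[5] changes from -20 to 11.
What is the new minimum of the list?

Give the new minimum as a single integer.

Old min = -20 (at index 5)
Change: A[5] -20 -> 11
Changed element WAS the min. Need to check: is 11 still <= all others?
  Min of remaining elements: -17
  New min = min(11, -17) = -17

Answer: -17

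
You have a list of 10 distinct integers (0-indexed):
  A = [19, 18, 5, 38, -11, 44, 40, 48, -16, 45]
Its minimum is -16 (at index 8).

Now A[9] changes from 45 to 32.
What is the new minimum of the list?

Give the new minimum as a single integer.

Answer: -16

Derivation:
Old min = -16 (at index 8)
Change: A[9] 45 -> 32
Changed element was NOT the old min.
  New min = min(old_min, new_val) = min(-16, 32) = -16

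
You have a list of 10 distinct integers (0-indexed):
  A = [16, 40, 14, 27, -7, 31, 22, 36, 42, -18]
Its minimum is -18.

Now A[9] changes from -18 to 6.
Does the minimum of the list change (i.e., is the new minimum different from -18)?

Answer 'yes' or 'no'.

Answer: yes

Derivation:
Old min = -18
Change: A[9] -18 -> 6
Changed element was the min; new min must be rechecked.
New min = -7; changed? yes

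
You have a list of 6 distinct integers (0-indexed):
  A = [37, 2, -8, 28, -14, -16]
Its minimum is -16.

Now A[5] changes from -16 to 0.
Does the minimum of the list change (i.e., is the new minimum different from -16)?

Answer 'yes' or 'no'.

Old min = -16
Change: A[5] -16 -> 0
Changed element was the min; new min must be rechecked.
New min = -14; changed? yes

Answer: yes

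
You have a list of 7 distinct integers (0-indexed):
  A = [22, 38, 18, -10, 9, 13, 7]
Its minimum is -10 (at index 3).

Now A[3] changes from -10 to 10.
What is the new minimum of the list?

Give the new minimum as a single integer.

Answer: 7

Derivation:
Old min = -10 (at index 3)
Change: A[3] -10 -> 10
Changed element WAS the min. Need to check: is 10 still <= all others?
  Min of remaining elements: 7
  New min = min(10, 7) = 7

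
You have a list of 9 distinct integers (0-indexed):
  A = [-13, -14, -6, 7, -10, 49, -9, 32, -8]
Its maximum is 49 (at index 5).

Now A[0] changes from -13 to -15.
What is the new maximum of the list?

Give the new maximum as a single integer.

Answer: 49

Derivation:
Old max = 49 (at index 5)
Change: A[0] -13 -> -15
Changed element was NOT the old max.
  New max = max(old_max, new_val) = max(49, -15) = 49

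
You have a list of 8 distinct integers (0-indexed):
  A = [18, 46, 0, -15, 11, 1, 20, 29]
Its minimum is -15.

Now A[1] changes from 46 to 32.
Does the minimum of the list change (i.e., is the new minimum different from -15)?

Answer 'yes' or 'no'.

Old min = -15
Change: A[1] 46 -> 32
Changed element was NOT the min; min changes only if 32 < -15.
New min = -15; changed? no

Answer: no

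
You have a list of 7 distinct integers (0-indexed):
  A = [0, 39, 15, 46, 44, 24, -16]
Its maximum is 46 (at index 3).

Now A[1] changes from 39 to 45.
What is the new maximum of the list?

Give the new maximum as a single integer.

Answer: 46

Derivation:
Old max = 46 (at index 3)
Change: A[1] 39 -> 45
Changed element was NOT the old max.
  New max = max(old_max, new_val) = max(46, 45) = 46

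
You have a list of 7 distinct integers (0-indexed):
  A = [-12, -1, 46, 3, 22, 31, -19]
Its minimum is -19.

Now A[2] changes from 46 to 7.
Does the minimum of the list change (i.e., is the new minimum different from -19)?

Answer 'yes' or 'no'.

Answer: no

Derivation:
Old min = -19
Change: A[2] 46 -> 7
Changed element was NOT the min; min changes only if 7 < -19.
New min = -19; changed? no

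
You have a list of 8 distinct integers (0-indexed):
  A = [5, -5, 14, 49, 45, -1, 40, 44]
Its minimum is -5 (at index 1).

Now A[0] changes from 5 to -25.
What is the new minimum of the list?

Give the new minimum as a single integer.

Answer: -25

Derivation:
Old min = -5 (at index 1)
Change: A[0] 5 -> -25
Changed element was NOT the old min.
  New min = min(old_min, new_val) = min(-5, -25) = -25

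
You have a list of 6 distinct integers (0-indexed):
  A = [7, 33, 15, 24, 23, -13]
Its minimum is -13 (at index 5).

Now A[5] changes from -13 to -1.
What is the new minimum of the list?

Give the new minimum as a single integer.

Old min = -13 (at index 5)
Change: A[5] -13 -> -1
Changed element WAS the min. Need to check: is -1 still <= all others?
  Min of remaining elements: 7
  New min = min(-1, 7) = -1

Answer: -1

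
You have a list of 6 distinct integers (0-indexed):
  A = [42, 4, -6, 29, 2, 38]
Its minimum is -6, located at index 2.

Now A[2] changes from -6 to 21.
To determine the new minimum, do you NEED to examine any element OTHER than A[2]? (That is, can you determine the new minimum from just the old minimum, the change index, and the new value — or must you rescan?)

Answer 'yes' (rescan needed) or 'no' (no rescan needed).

Answer: yes

Derivation:
Old min = -6 at index 2
Change at index 2: -6 -> 21
Index 2 WAS the min and new value 21 > old min -6. Must rescan other elements to find the new min.
Needs rescan: yes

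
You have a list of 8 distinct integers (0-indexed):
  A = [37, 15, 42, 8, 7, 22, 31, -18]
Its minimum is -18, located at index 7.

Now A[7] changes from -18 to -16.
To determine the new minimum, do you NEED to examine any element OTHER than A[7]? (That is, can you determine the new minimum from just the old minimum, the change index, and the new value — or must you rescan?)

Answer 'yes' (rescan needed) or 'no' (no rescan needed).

Old min = -18 at index 7
Change at index 7: -18 -> -16
Index 7 WAS the min and new value -16 > old min -18. Must rescan other elements to find the new min.
Needs rescan: yes

Answer: yes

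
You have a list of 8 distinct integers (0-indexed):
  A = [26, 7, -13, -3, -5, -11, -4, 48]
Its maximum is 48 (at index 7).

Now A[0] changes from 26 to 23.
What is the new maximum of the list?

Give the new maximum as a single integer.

Old max = 48 (at index 7)
Change: A[0] 26 -> 23
Changed element was NOT the old max.
  New max = max(old_max, new_val) = max(48, 23) = 48

Answer: 48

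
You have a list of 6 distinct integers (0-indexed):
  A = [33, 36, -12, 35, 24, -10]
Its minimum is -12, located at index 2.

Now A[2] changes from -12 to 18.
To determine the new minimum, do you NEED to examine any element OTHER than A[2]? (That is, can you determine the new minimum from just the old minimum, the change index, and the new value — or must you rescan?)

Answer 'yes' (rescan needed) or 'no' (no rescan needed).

Answer: yes

Derivation:
Old min = -12 at index 2
Change at index 2: -12 -> 18
Index 2 WAS the min and new value 18 > old min -12. Must rescan other elements to find the new min.
Needs rescan: yes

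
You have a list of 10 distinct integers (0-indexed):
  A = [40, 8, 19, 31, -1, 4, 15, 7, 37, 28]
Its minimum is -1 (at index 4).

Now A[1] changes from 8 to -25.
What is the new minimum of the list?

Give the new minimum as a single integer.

Old min = -1 (at index 4)
Change: A[1] 8 -> -25
Changed element was NOT the old min.
  New min = min(old_min, new_val) = min(-1, -25) = -25

Answer: -25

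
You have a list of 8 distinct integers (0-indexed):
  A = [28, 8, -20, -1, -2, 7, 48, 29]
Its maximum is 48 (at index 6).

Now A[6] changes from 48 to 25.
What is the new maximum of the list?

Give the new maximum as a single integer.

Old max = 48 (at index 6)
Change: A[6] 48 -> 25
Changed element WAS the max -> may need rescan.
  Max of remaining elements: 29
  New max = max(25, 29) = 29

Answer: 29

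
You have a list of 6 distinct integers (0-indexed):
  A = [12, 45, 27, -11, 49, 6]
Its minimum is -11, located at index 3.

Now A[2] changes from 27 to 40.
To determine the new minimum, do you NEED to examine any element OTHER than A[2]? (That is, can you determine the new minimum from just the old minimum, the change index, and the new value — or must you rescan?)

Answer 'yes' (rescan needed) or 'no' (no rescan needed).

Old min = -11 at index 3
Change at index 2: 27 -> 40
Index 2 was NOT the min. New min = min(-11, 40). No rescan of other elements needed.
Needs rescan: no

Answer: no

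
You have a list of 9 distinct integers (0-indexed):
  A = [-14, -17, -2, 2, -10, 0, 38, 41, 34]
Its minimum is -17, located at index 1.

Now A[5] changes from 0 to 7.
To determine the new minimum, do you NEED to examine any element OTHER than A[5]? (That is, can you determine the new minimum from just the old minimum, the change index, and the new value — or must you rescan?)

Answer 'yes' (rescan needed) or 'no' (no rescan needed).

Old min = -17 at index 1
Change at index 5: 0 -> 7
Index 5 was NOT the min. New min = min(-17, 7). No rescan of other elements needed.
Needs rescan: no

Answer: no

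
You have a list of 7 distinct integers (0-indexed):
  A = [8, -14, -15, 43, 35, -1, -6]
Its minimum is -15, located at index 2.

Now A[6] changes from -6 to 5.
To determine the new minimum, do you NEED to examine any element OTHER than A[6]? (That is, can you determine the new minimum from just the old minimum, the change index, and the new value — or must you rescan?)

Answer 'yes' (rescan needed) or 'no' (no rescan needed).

Answer: no

Derivation:
Old min = -15 at index 2
Change at index 6: -6 -> 5
Index 6 was NOT the min. New min = min(-15, 5). No rescan of other elements needed.
Needs rescan: no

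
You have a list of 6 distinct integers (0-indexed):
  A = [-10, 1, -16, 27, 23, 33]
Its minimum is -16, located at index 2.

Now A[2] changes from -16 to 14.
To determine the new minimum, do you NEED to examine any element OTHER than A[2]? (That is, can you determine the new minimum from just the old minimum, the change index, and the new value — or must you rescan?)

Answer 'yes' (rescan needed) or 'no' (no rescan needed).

Answer: yes

Derivation:
Old min = -16 at index 2
Change at index 2: -16 -> 14
Index 2 WAS the min and new value 14 > old min -16. Must rescan other elements to find the new min.
Needs rescan: yes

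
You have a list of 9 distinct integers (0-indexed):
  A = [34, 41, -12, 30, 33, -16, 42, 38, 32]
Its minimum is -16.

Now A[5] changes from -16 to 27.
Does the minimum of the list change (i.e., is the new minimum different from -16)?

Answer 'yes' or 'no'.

Old min = -16
Change: A[5] -16 -> 27
Changed element was the min; new min must be rechecked.
New min = -12; changed? yes

Answer: yes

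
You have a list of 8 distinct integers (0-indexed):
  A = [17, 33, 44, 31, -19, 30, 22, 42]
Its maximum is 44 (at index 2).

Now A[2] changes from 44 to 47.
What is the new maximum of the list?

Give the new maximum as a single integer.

Old max = 44 (at index 2)
Change: A[2] 44 -> 47
Changed element WAS the max -> may need rescan.
  Max of remaining elements: 42
  New max = max(47, 42) = 47

Answer: 47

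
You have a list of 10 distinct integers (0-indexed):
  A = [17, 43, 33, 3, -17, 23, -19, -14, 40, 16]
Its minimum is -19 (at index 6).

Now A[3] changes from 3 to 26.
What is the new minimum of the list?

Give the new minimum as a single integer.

Old min = -19 (at index 6)
Change: A[3] 3 -> 26
Changed element was NOT the old min.
  New min = min(old_min, new_val) = min(-19, 26) = -19

Answer: -19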